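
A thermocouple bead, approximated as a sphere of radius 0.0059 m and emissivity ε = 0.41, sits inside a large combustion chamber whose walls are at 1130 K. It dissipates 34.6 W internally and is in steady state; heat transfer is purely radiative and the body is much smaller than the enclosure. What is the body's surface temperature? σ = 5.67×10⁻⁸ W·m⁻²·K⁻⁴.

T ≈ 1500 K

For a small grey body in a large enclosure, net radiated power = εσA(T⁴ − T_w⁴).
Steady state: P = εσA(T⁴ − T_w⁴) with A = 4πr² = 4.374×10⁻⁴ m².
T⁴ = P/(εσA) + T_w⁴ = 34.6/(0.41·5.67×10⁻⁸·4.374×10⁻⁴) + (1130)⁴
    = 3.402×10¹² + 1.630×10¹² = 5.033×10¹² K⁴.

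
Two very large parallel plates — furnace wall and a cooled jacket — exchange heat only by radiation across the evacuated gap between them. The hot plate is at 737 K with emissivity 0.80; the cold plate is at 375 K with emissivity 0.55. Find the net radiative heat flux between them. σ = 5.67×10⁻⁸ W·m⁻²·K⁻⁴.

For two infinite grey parallel plates, q = σ(T₁⁴ − T₂⁴)/(1/ε₁ + 1/ε₂ − 1).
T₁⁴ − T₂⁴ = 2.950×10¹¹ − 1.978×10¹⁰ = 2.753×10¹¹ K⁴.
1/ε₁ + 1/ε₂ − 1 = 1.250 + 1.818 − 1 = 2.068.
q = 5.67×10⁻⁸ × 2.753×10¹¹ / 2.068.

q ≈ 7550 W/m²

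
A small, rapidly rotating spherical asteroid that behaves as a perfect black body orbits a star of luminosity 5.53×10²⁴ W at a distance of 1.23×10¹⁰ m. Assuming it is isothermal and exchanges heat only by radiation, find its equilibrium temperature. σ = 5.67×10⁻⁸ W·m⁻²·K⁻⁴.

First find the stellar flux at distance d: S = L/(4πd²) = 5.53×10²⁴/(4π·(1.23×10¹⁰)²) = 2909 W/m².
For an isothermal sphere, absorbed (1−a)S·πr² = emitted σ·4πr²·T⁴, so T⁴ = (1−a)S/(4σ).
T⁴ = 1.00·2909/(4·5.67×10⁻⁸) = 1.283×10¹⁰ K⁴.

T ≈ 337 K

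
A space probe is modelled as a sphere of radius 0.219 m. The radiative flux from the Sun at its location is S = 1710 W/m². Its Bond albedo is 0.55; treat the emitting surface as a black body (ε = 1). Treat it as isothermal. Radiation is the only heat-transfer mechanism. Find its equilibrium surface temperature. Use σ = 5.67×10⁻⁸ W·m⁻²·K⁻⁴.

At equilibrium, absorbed power = emitted power.
Absorbing cross-section = πr² = 0.1507 m²; emitting surface = 4πr² = 0.6027 m² (ratio 4).
(1−a)S·A_cross = εσ·A_surf·T⁴  ⇒  T⁴ = (1−a)S/(4σ).
T⁴ = 0.450·1710/(4·5.67×10⁻⁸) = 3.393×10⁹ K⁴.
T = (3.393×10⁹)^(1/4).

T ≈ 241 K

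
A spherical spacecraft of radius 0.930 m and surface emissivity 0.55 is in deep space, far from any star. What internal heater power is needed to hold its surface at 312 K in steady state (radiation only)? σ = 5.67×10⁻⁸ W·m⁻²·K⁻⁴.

P ≈ 3210 W

P = εσ·4πr²·T⁴.
4πr² = 10.87 m²; T⁴ = 9.476×10⁹ K⁴.
P = 0.55·5.67×10⁻⁸·10.87·9.476×10⁹.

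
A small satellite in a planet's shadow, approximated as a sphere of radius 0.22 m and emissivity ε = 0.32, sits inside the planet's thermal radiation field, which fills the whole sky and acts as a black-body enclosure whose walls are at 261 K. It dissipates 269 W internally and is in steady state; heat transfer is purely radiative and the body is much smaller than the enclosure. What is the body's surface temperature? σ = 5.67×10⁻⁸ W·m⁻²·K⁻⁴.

T ≈ 413 K

For a small grey body in a large enclosure, net radiated power = εσA(T⁴ − T_w⁴).
Steady state: P = εσA(T⁴ − T_w⁴) with A = 4πr² = 0.6082 m².
T⁴ = P/(εσA) + T_w⁴ = 269/(0.32·5.67×10⁻⁸·0.6082) + (261)⁴
    = 2.438×10¹⁰ + 4.640×10⁹ = 2.902×10¹⁰ K⁴.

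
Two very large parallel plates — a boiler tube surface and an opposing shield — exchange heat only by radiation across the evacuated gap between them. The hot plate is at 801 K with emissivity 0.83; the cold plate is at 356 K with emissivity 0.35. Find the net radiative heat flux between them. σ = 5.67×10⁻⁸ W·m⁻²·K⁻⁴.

For two infinite grey parallel plates, q = σ(T₁⁴ − T₂⁴)/(1/ε₁ + 1/ε₂ − 1).
T₁⁴ − T₂⁴ = 4.117×10¹¹ − 1.606×10¹⁰ = 3.956×10¹¹ K⁴.
1/ε₁ + 1/ε₂ − 1 = 1.205 + 2.857 − 1 = 3.062.
q = 5.67×10⁻⁸ × 3.956×10¹¹ / 3.062.

q ≈ 7330 W/m²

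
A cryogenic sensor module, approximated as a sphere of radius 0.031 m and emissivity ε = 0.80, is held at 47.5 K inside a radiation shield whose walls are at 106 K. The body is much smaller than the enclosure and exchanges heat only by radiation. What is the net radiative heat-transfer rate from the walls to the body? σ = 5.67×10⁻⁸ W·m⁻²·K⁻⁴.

For a small grey body in a large enclosure: P_net = εσA(T_body⁴ − T_wall⁴).
A = 4πr² = 0.01208 m²; T_body⁴ − T_wall⁴ = 5.091×10⁶ − 1.262×10⁸ = -1.212×10⁸ K⁴.
|P_net| = 0.80·5.67×10⁻⁸·0.01208·1.212×10⁸.

P_net ≈ 0.0664 W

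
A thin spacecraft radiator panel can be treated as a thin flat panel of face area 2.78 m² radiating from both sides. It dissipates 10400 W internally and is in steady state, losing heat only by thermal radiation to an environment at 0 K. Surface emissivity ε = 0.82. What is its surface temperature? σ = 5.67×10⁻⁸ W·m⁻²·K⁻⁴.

Steady state: internal power = radiated power, P = εσA T⁴.
Radiating area A = 2·2.78 = 5.560 m².
T⁴ = P/(εσA) = 10400/(0.82·5.67×10⁻⁸·5.560) = 4.023×10¹⁰ K⁴.
T = (4.023×10¹⁰)^(1/4).

T ≈ 448 K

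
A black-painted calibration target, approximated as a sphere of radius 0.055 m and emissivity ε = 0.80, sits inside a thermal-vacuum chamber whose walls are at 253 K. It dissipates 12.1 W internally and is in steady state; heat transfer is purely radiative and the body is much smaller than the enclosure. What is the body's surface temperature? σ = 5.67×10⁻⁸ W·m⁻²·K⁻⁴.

For a small grey body in a large enclosure, net radiated power = εσA(T⁴ − T_w⁴).
Steady state: P = εσA(T⁴ − T_w⁴) with A = 4πr² = 0.03801 m².
T⁴ = P/(εσA) + T_w⁴ = 12.1/(0.80·5.67×10⁻⁸·0.03801) + (253)⁴
    = 7.017×10⁹ + 4.097×10⁹ = 1.111×10¹⁰ K⁴.

T ≈ 325 K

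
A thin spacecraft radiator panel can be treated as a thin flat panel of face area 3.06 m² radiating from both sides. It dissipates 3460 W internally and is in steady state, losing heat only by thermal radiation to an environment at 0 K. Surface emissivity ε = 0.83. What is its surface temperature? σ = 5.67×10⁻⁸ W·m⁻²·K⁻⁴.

Steady state: internal power = radiated power, P = εσA T⁴.
Radiating area A = 2·3.06 = 6.120 m².
T⁴ = P/(εσA) = 3460/(0.83·5.67×10⁻⁸·6.120) = 1.201×10¹⁰ K⁴.
T = (1.201×10¹⁰)^(1/4).

T ≈ 331 K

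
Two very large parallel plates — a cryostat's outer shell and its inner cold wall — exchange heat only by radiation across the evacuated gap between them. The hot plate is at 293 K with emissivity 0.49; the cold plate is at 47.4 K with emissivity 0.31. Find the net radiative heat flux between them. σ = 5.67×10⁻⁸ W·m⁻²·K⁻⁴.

For two infinite grey parallel plates, q = σ(T₁⁴ − T₂⁴)/(1/ε₁ + 1/ε₂ − 1).
T₁⁴ − T₂⁴ = 7.370×10⁹ − 5.048×10⁶ = 7.365×10⁹ K⁴.
1/ε₁ + 1/ε₂ − 1 = 2.041 + 3.226 − 1 = 4.267.
q = 5.67×10⁻⁸ × 7.365×10⁹ / 4.267.

q ≈ 97.9 W/m²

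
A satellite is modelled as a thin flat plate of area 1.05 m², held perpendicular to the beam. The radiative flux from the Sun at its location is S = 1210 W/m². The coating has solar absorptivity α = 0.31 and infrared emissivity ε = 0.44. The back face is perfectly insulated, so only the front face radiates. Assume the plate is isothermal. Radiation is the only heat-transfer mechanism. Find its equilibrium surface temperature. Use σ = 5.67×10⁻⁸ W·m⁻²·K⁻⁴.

T ≈ 350 K

At equilibrium, absorbed power = emitted power.
Absorbing cross-section = A = 1.050 m²; emitting surface = A = 1.050 m² (ratio 1).
αS·A_cross = εσ·A_surf·T⁴  ⇒  T⁴ = αS/(ε·1σ).
T⁴ = 0.310·1210/(0.44·1·5.67×10⁻⁸) = 1.504×10¹⁰ K⁴.
T = (1.504×10¹⁰)^(1/4).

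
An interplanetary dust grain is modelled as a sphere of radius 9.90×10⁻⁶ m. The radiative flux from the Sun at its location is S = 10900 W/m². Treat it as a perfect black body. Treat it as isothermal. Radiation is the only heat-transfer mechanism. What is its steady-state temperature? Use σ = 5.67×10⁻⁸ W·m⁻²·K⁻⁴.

T ≈ 468 K

At equilibrium, absorbed power = emitted power.
Absorbing cross-section = πr² = 3.079×10⁻¹⁰ m²; emitting surface = 4πr² = 1.232×10⁻⁹ m² (ratio 4).
S·A_cross = εσ·A_surf·T⁴  ⇒  T⁴ = S/(4σ).
T⁴ = 1.00·10900/(4·5.67×10⁻⁸) = 4.806×10¹⁰ K⁴.
T = (4.806×10¹⁰)^(1/4).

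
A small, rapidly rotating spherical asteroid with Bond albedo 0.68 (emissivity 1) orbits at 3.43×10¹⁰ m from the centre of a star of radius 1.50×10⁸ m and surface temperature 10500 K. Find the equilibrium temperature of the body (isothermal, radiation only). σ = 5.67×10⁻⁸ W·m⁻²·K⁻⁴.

T ≈ 369 K

The star's surface emits σT_*⁴; at distance d the flux is S = σT_*⁴(R_*/d)².
S = 5.67×10⁻⁸·(10500)⁴·(1.50×10⁸/3.43×10¹⁰)² = 13180 W/m².
For an isothermal sphere T⁴ = (1−a)S/(4σ) = 1.860×10¹⁰ K⁴.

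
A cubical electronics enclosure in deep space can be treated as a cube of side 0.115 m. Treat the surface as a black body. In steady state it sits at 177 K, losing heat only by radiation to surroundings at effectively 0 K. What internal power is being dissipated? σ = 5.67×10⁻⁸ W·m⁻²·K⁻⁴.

Steady state: P = εσA T⁴.
A = 6L² = 0.07935 m²; T⁴ = (177)⁴ = 9.815×10⁸ K⁴.
P = 1.0 × 5.67×10⁻⁸ × 0.07935 × 9.815×10⁸.

P ≈ 4.42 W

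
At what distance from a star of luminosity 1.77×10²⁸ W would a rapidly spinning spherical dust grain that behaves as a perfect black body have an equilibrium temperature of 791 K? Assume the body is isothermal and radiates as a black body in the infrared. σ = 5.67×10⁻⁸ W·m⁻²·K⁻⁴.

d ≈ 1.26×10¹¹ m

For an isothermal black-emitting sphere, (1−a)S·πr² = σ·4πr²·T⁴ ⇒ S = 4σT⁴/(1−a).
S = 4·5.67×10⁻⁸·(791)⁴/1.00 = 88790 W/m².
Flux falls as S = L/(4πd²), so d = √(L/(4πS)) = √(1.77×10²⁸/(4π·88790)).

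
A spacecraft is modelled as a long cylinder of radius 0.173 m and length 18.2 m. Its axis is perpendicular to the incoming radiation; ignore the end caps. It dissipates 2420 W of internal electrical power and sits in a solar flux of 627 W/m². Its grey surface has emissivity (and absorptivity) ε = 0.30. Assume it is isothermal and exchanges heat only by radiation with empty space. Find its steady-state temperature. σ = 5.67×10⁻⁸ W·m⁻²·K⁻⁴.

At steady state, absorbed solar power + internal power = radiated power.
Absorbed: α·S·A_cross = 0.30·627·6.297 = 1185 W (cross-section 2rL).
Total input = 1185 + 2420 = 3605 W.
Radiated: εσ·A_surf·T⁴ with A_surf = 2πrL = 19.78 m².
T⁴ = 3605/(0.30·5.67×10⁻⁸·19.78) = 1.071×10¹⁰ K⁴.

T ≈ 322 K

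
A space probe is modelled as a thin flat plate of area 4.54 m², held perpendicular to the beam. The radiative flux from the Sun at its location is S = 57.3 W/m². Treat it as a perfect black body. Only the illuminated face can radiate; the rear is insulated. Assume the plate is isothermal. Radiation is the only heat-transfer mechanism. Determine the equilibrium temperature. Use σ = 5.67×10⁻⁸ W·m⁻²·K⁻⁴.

At equilibrium, absorbed power = emitted power.
Absorbing cross-section = A = 4.540 m²; emitting surface = A = 4.540 m² (ratio 1).
S·A_cross = εσ·A_surf·T⁴  ⇒  T⁴ = S/(1σ).
T⁴ = 1.00·57.3/(1·5.67×10⁻⁸) = 1.011×10⁹ K⁴.
T = (1.011×10⁹)^(1/4).

T ≈ 178 K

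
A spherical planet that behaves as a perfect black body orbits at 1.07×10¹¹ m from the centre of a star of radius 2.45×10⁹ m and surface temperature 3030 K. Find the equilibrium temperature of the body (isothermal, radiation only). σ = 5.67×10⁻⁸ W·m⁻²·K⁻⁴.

T ≈ 324 K

The star's surface emits σT_*⁴; at distance d the flux is S = σT_*⁴(R_*/d)².
S = 5.67×10⁻⁸·(3030)⁴·(2.45×10⁹/1.07×10¹¹)² = 2506 W/m².
For an isothermal sphere T⁴ = (1−a)S/(4σ) = 1.105×10¹⁰ K⁴.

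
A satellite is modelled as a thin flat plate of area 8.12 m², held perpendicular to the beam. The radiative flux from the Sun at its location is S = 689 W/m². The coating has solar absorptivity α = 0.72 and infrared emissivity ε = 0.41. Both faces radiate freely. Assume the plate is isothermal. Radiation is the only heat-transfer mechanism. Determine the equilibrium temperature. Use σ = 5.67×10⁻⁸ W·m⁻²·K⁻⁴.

At equilibrium, absorbed power = emitted power.
Absorbing cross-section = A = 8.120 m²; emitting surface = 2A = 16.24 m² (ratio 2).
αS·A_cross = εσ·A_surf·T⁴  ⇒  T⁴ = αS/(ε·2σ).
T⁴ = 0.720·689/(0.41·2·5.67×10⁻⁸) = 1.067×10¹⁰ K⁴.
T = (1.067×10¹⁰)^(1/4).

T ≈ 321 K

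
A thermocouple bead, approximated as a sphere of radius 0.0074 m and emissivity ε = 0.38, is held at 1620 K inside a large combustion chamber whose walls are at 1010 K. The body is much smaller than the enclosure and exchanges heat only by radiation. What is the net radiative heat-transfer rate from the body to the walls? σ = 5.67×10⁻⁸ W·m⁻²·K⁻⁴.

P_net ≈ 86.7 W

For a small grey body in a large enclosure: P_net = εσA(T_body⁴ − T_wall⁴).
A = 4πr² = 6.881×10⁻⁴ m²; T_body⁴ − T_wall⁴ = 6.887×10¹² − 1.041×10¹² = 5.847×10¹² K⁴.
|P_net| = 0.38·5.67×10⁻⁸·6.881×10⁻⁴·5.847×10¹².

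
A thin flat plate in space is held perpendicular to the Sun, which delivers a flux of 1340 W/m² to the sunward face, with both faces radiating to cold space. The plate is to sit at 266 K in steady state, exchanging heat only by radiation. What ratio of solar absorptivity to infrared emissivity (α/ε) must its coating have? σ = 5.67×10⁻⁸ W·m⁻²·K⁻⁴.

α/ε ≈ 0.424

Balance: αS·A = εσ·2A·T⁴ ⇒ α/ε = 2σT⁴/S.
α/ε = 2·5.67×10⁻⁸·(266)⁴/1340 = 2·5.67×10⁻⁸·5.006×10⁹/1340.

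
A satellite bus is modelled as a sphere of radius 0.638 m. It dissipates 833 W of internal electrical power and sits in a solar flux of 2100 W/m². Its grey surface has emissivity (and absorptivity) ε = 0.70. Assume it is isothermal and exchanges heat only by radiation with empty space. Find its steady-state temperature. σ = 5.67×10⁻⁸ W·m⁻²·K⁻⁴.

At steady state, absorbed solar power + internal power = radiated power.
Absorbed: α·S·A_cross = 0.70·2100·1.279 = 1880 W (cross-section πr²).
Total input = 1880 + 833 = 2713 W.
Radiated: εσ·A_surf·T⁴ with A_surf = 4πr² = 5.115 m².
T⁴ = 2713/(0.70·5.67×10⁻⁸·5.115) = 1.336×10¹⁰ K⁴.

T ≈ 340 K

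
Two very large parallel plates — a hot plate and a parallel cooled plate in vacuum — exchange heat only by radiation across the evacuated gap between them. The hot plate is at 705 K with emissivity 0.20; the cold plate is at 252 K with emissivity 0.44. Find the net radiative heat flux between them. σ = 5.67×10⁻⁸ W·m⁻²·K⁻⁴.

For two infinite grey parallel plates, q = σ(T₁⁴ − T₂⁴)/(1/ε₁ + 1/ε₂ − 1).
T₁⁴ − T₂⁴ = 2.470×10¹¹ − 4.033×10⁹ = 2.430×10¹¹ K⁴.
1/ε₁ + 1/ε₂ − 1 = 5.000 + 2.273 − 1 = 6.273.
q = 5.67×10⁻⁸ × 2.430×10¹¹ / 6.273.

q ≈ 2200 W/m²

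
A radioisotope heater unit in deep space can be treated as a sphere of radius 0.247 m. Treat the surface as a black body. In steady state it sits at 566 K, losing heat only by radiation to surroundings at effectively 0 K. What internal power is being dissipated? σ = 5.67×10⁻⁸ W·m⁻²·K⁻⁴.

Steady state: P = εσA T⁴.
A = 4πr² = 0.7667 m²; T⁴ = (566)⁴ = 1.026×10¹¹ K⁴.
P = 1.0 × 5.67×10⁻⁸ × 0.7667 × 1.026×10¹¹.

P ≈ 4460 W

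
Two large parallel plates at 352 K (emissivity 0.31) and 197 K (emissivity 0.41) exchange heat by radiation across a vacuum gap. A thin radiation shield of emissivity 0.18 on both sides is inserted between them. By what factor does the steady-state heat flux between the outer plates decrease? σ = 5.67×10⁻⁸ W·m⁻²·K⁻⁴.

factor ≈ 3.17

Without shield: q₀ = σΔ(T⁴)/(1/ε₁+1/ε₂−1) with denominator 4.665.
With shield the two gaps are in series; the resistances add: (1/ε₁+1/ε_s−1)+(1/ε_s+1/ε₂−1) = 7.781+6.995 = 14.78.
Heat-flux ratio q₀/q = 14.78/4.665.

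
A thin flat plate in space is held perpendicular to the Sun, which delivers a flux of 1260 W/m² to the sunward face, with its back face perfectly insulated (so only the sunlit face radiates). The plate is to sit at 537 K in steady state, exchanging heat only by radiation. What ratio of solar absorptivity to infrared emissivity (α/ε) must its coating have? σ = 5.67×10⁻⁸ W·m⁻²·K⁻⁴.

α/ε ≈ 3.74

Balance: αS·A = εσ·1A·T⁴ ⇒ α/ε = σT⁴/S.
α/ε = 5.67×10⁻⁸·(537)⁴/1260 = 5.67×10⁻⁸·8.316×10¹⁰/1260.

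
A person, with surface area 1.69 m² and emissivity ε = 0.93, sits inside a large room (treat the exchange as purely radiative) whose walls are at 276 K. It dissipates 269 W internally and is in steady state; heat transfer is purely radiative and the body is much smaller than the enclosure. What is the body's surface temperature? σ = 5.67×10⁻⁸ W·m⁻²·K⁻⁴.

T ≈ 306 K

For a small grey body in a large enclosure, net radiated power = εσA(T⁴ − T_w⁴).
Steady state: P = εσA(T⁴ − T_w⁴) with A = 1.69 m².
T⁴ = P/(εσA) + T_w⁴ = 269/(0.93·5.67×10⁻⁸·1.690) + (276)⁴
    = 3.019×10⁹ + 5.803×10⁹ = 8.821×10⁹ K⁴.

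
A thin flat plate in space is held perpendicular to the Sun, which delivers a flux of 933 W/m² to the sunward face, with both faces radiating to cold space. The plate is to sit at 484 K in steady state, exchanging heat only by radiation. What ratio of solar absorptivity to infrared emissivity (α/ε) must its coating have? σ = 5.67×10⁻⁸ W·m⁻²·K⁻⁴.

Balance: αS·A = εσ·2A·T⁴ ⇒ α/ε = 2σT⁴/S.
α/ε = 2·5.67×10⁻⁸·(484)⁴/933 = 2·5.67×10⁻⁸·5.488×10¹⁰/933.

α/ε ≈ 6.67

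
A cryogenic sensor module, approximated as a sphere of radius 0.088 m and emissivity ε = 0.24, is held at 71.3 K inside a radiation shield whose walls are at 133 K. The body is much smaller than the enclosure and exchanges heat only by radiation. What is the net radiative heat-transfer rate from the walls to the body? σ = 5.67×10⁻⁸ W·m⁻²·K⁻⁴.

For a small grey body in a large enclosure: P_net = εσA(T_body⁴ − T_wall⁴).
A = 4πr² = 0.09731 m²; T_body⁴ − T_wall⁴ = 2.584×10⁷ − 3.129×10⁸ = -2.871×10⁸ K⁴.
|P_net| = 0.24·5.67×10⁻⁸·0.09731·2.871×10⁸.

P_net ≈ 0.380 W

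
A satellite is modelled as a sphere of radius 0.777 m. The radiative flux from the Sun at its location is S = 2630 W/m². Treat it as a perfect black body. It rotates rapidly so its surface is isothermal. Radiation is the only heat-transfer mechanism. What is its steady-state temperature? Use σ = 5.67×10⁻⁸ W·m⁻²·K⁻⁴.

T ≈ 328 K

At equilibrium, absorbed power = emitted power.
Absorbing cross-section = πr² = 1.897 m²; emitting surface = 4πr² = 7.587 m² (ratio 4).
S·A_cross = εσ·A_surf·T⁴  ⇒  T⁴ = S/(4σ).
T⁴ = 1.00·2630/(4·5.67×10⁻⁸) = 1.160×10¹⁰ K⁴.
T = (1.160×10¹⁰)^(1/4).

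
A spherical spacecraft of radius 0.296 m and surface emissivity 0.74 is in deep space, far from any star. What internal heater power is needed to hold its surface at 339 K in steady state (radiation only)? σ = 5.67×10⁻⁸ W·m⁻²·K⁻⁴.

P = εσ·4πr²·T⁴.
4πr² = 1.101 m²; T⁴ = 1.321×10¹⁰ K⁴.
P = 0.74·5.67×10⁻⁸·1.101·1.321×10¹⁰.

P ≈ 610 W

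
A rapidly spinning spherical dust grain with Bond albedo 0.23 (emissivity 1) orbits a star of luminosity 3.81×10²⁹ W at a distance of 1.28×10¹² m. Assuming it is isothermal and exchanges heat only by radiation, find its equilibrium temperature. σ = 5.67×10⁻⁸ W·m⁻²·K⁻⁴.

First find the stellar flux at distance d: S = L/(4πd²) = 3.81×10²⁹/(4π·(1.28×10¹²)²) = 18510 W/m².
For an isothermal sphere, absorbed (1−a)S·πr² = emitted σ·4πr²·T⁴, so T⁴ = (1−a)S/(4σ).
T⁴ = 0.770·18510/(4·5.67×10⁻⁸) = 6.283×10¹⁰ K⁴.

T ≈ 501 K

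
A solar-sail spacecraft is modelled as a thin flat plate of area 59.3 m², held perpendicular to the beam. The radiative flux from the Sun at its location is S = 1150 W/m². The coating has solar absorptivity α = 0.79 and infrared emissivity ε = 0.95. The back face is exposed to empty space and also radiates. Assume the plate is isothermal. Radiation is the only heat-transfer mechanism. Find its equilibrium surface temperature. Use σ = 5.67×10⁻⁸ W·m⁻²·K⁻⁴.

At equilibrium, absorbed power = emitted power.
Absorbing cross-section = A = 59.30 m²; emitting surface = 2A = 118.6 m² (ratio 2).
αS·A_cross = εσ·A_surf·T⁴  ⇒  T⁴ = αS/(ε·2σ).
T⁴ = 0.790·1150/(0.95·2·5.67×10⁻⁸) = 8.433×10⁹ K⁴.
T = (8.433×10⁹)^(1/4).

T ≈ 303 K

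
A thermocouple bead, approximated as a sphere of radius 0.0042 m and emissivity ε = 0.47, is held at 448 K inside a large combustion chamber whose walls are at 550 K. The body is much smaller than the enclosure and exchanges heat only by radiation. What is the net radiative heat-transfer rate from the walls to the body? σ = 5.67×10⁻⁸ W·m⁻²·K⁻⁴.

P_net ≈ 0.303 W

For a small grey body in a large enclosure: P_net = εσA(T_body⁴ − T_wall⁴).
A = 4πr² = 2.217×10⁻⁴ m²; T_body⁴ − T_wall⁴ = 4.028×10¹⁰ − 9.151×10¹⁰ = -5.122×10¹⁰ K⁴.
|P_net| = 0.47·5.67×10⁻⁸·2.217×10⁻⁴·5.122×10¹⁰.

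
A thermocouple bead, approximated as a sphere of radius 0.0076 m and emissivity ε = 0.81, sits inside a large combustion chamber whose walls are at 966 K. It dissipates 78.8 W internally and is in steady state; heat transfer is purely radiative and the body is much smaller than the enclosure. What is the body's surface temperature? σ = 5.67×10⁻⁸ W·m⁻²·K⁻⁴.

For a small grey body in a large enclosure, net radiated power = εσA(T⁴ − T_w⁴).
Steady state: P = εσA(T⁴ − T_w⁴) with A = 4πr² = 7.258×10⁻⁴ m².
T⁴ = P/(εσA) + T_w⁴ = 78.8/(0.81·5.67×10⁻⁸·7.258×10⁻⁴) + (966)⁴
    = 2.364×10¹² + 8.708×10¹¹ = 3.235×10¹² K⁴.

T ≈ 1340 K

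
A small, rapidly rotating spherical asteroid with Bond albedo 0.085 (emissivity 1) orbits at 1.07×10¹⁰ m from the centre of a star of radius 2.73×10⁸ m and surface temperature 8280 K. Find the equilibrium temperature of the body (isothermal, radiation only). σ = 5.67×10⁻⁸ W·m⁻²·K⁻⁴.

The star's surface emits σT_*⁴; at distance d the flux is S = σT_*⁴(R_*/d)².
S = 5.67×10⁻⁸·(8280)⁴·(2.73×10⁸/1.07×10¹⁰)² = 1.735×10⁵ W/m².
For an isothermal sphere T⁴ = (1−a)S/(4σ) = 6.999×10¹¹ K⁴.

T ≈ 915 K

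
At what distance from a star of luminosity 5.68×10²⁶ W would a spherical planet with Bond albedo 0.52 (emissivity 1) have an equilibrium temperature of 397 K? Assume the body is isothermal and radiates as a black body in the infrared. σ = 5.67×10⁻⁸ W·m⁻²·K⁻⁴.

For an isothermal black-emitting sphere, (1−a)S·πr² = σ·4πr²·T⁴ ⇒ S = 4σT⁴/(1−a).
S = 4·5.67×10⁻⁸·(397)⁴/0.480 = 11740 W/m².
Flux falls as S = L/(4πd²), so d = √(L/(4πS)) = √(5.68×10²⁶/(4π·11740)).

d ≈ 6.21×10¹⁰ m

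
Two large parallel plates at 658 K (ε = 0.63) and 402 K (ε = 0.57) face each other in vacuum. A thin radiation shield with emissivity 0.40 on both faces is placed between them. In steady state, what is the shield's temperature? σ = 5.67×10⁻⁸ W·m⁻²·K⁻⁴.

In steady state the net flux on the hot side equals that on the cold side.
σ(T₁⁴−T_s⁴)/D₁ = σ(T_s⁴−T₂⁴)/D₂, with D₁ = 1/ε₁+1/ε_s−1 = 3.087, D₂ = 1/ε_s+1/ε₂−1 = 3.254.
Solve for T_s⁴: T_s⁴ = (D₂·T₁⁴ + D₁·T₂⁴)/(D₁+D₂) = 1.089×10¹¹ K⁴.

T_s ≈ 574 K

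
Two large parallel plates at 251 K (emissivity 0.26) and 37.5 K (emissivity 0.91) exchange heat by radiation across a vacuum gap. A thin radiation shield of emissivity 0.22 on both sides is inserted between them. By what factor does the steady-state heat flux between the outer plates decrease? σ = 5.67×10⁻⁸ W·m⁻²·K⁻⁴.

Without shield: q₀ = σΔ(T⁴)/(1/ε₁+1/ε₂−1) with denominator 3.945.
With shield the two gaps are in series; the resistances add: (1/ε₁+1/ε_s−1)+(1/ε_s+1/ε₂−1) = 7.392+4.644 = 12.04.
Heat-flux ratio q₀/q = 12.04/3.945.

factor ≈ 3.05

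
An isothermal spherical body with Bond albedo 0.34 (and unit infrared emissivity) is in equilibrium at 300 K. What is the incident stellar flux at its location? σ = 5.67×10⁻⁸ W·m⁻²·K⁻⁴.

S ≈ 2780 W/m²

(1−a)S·πr² = σ·4πr²·T⁴ ⇒ S = 4σT⁴/(1−a).
S = 4·5.67×10⁻⁸·8.100×10⁹/0.660.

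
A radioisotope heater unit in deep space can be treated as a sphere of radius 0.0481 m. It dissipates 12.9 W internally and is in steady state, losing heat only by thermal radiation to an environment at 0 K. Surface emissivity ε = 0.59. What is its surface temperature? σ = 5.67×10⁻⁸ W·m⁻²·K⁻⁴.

T ≈ 339 K

Steady state: internal power = radiated power, P = εσA T⁴.
Radiating area A = 4πr² = 0.02907 m².
T⁴ = P/(εσA) = 12.9/(0.59·5.67×10⁻⁸·0.02907) = 1.326×10¹⁰ K⁴.
T = (1.326×10¹⁰)^(1/4).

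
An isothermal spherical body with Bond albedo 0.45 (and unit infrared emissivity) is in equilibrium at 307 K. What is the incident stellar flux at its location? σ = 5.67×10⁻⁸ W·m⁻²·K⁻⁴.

(1−a)S·πr² = σ·4πr²·T⁴ ⇒ S = 4σT⁴/(1−a).
S = 4·5.67×10⁻⁸·8.883×10⁹/0.550.

S ≈ 3660 W/m²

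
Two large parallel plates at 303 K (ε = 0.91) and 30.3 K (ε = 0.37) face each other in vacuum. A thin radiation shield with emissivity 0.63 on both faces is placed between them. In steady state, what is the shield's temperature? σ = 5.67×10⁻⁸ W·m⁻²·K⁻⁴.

T_s ≈ 273 K

In steady state the net flux on the hot side equals that on the cold side.
σ(T₁⁴−T_s⁴)/D₁ = σ(T_s⁴−T₂⁴)/D₂, with D₁ = 1/ε₁+1/ε_s−1 = 1.686, D₂ = 1/ε_s+1/ε₂−1 = 3.290.
Solve for T_s⁴: T_s⁴ = (D₂·T₁⁴ + D₁·T₂⁴)/(D₁+D₂) = 5.573×10⁹ K⁴.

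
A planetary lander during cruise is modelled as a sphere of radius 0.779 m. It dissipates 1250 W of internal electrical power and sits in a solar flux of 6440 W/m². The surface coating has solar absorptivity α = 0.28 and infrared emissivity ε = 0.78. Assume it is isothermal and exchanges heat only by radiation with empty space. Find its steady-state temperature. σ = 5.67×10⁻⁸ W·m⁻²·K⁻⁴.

T ≈ 343 K

At steady state, absorbed solar power + internal power = radiated power.
Absorbed: α·S·A_cross = 0.28·6440·1.906 = 3438 W (cross-section πr²).
Total input = 3438 + 1250 = 4688 W.
Radiated: εσ·A_surf·T⁴ with A_surf = 4πr² = 7.626 m².
T⁴ = 4688/(0.78·5.67×10⁻⁸·7.626) = 1.390×10¹⁰ K⁴.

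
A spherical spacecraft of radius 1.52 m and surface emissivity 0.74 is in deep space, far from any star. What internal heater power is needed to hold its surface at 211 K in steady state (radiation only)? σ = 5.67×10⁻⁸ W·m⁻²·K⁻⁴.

P = εσ·4πr²·T⁴.
4πr² = 29.03 m²; T⁴ = 1.982×10⁹ K⁴.
P = 0.74·5.67×10⁻⁸·29.03·1.982×10⁹.

P ≈ 2410 W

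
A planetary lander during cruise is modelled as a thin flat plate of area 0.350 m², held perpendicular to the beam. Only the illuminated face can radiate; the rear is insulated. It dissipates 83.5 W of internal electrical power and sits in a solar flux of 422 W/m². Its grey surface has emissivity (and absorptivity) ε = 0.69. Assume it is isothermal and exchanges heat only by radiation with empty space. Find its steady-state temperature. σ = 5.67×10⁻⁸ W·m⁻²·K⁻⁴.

T ≈ 341 K

At steady state, absorbed solar power + internal power = radiated power.
Absorbed: α·S·A_cross = 0.69·422·0.3500 = 101.9 W (cross-section A).
Total input = 101.9 + 83.5 = 185.4 W.
Radiated: εσ·A_surf·T⁴ with A_surf = A = 0.3500 m².
T⁴ = 185.4/(0.69·5.67×10⁻⁸·0.3500) = 1.354×10¹⁰ K⁴.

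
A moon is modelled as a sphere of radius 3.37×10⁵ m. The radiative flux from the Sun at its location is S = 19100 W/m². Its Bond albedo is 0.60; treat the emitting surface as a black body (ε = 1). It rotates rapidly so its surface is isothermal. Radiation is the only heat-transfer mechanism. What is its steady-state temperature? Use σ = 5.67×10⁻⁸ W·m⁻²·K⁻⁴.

T ≈ 428 K

At equilibrium, absorbed power = emitted power.
Absorbing cross-section = πr² = 3.568×10¹¹ m²; emitting surface = 4πr² = 1.427×10¹² m² (ratio 4).
(1−a)S·A_cross = εσ·A_surf·T⁴  ⇒  T⁴ = (1−a)S/(4σ).
T⁴ = 0.400·19100/(4·5.67×10⁻⁸) = 3.369×10¹⁰ K⁴.
T = (3.369×10¹⁰)^(1/4).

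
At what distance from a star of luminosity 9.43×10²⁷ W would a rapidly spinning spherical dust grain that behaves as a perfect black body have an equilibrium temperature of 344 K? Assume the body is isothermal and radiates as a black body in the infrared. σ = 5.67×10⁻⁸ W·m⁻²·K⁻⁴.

For an isothermal black-emitting sphere, (1−a)S·πr² = σ·4πr²·T⁴ ⇒ S = 4σT⁴/(1−a).
S = 4·5.67×10⁻⁸·(344)⁴/1.00 = 3176 W/m².
Flux falls as S = L/(4πd²), so d = √(L/(4πS)) = √(9.43×10²⁷/(4π·3176)).

d ≈ 4.86×10¹¹ m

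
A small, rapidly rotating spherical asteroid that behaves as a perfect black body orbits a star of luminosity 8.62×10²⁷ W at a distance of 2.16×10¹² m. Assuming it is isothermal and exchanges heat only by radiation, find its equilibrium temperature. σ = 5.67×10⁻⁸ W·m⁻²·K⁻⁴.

First find the stellar flux at distance d: S = L/(4πd²) = 8.62×10²⁷/(4π·(2.16×10¹²)²) = 147.0 W/m².
For an isothermal sphere, absorbed (1−a)S·πr² = emitted σ·4πr²·T⁴, so T⁴ = (1−a)S/(4σ).
T⁴ = 1.00·147.0/(4·5.67×10⁻⁸) = 6.483×10⁸ K⁴.

T ≈ 160 K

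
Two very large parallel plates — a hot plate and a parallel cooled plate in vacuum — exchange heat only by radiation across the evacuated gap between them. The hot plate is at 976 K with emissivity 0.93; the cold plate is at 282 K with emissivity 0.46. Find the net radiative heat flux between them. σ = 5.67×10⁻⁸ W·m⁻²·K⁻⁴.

q ≈ 22700 W/m²

For two infinite grey parallel plates, q = σ(T₁⁴ − T₂⁴)/(1/ε₁ + 1/ε₂ − 1).
T₁⁴ − T₂⁴ = 9.074×10¹¹ − 6.324×10⁹ = 9.011×10¹¹ K⁴.
1/ε₁ + 1/ε₂ − 1 = 1.075 + 2.174 − 1 = 2.249.
q = 5.67×10⁻⁸ × 9.011×10¹¹ / 2.249.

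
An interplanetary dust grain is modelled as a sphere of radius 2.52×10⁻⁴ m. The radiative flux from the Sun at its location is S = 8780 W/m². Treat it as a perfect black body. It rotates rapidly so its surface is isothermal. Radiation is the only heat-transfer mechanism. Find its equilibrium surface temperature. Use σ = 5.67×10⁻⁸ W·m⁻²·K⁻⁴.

T ≈ 444 K

At equilibrium, absorbed power = emitted power.
Absorbing cross-section = πr² = 1.995×10⁻⁷ m²; emitting surface = 4πr² = 7.980×10⁻⁷ m² (ratio 4).
S·A_cross = εσ·A_surf·T⁴  ⇒  T⁴ = S/(4σ).
T⁴ = 1.00·8780/(4·5.67×10⁻⁸) = 3.871×10¹⁰ K⁴.
T = (3.871×10¹⁰)^(1/4).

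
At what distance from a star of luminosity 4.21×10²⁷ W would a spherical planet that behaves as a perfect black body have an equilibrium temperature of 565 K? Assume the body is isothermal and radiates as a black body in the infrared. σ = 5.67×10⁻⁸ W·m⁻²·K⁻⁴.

d ≈ 1.20×10¹¹ m

For an isothermal black-emitting sphere, (1−a)S·πr² = σ·4πr²·T⁴ ⇒ S = 4σT⁴/(1−a).
S = 4·5.67×10⁻⁸·(565)⁴/1.00 = 23110 W/m².
Flux falls as S = L/(4πd²), so d = √(L/(4πS)) = √(4.21×10²⁷/(4π·23110)).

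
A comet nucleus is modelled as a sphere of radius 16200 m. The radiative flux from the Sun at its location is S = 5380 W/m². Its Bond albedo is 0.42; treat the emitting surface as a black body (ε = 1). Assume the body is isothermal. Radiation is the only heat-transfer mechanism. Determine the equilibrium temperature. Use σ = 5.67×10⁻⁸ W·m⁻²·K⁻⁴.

T ≈ 342 K

At equilibrium, absorbed power = emitted power.
Absorbing cross-section = πr² = 8.245×10⁸ m²; emitting surface = 4πr² = 3.298×10⁹ m² (ratio 4).
(1−a)S·A_cross = εσ·A_surf·T⁴  ⇒  T⁴ = (1−a)S/(4σ).
T⁴ = 0.580·5380/(4·5.67×10⁻⁸) = 1.376×10¹⁰ K⁴.
T = (1.376×10¹⁰)^(1/4).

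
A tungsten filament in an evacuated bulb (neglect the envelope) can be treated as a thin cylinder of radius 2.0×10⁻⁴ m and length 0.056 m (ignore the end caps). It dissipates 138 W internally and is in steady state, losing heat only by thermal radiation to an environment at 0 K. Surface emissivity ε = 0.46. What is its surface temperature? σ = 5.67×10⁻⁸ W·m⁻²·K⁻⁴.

Steady state: internal power = radiated power, P = εσA T⁴.
Radiating area A = 2πrL = 7.037×10⁻⁵ m².
T⁴ = P/(εσA) = 138/(0.46·5.67×10⁻⁸·7.037×10⁻⁵) = 7.519×10¹³ K⁴.
T = (7.519×10¹³)^(1/4).

T ≈ 2940 K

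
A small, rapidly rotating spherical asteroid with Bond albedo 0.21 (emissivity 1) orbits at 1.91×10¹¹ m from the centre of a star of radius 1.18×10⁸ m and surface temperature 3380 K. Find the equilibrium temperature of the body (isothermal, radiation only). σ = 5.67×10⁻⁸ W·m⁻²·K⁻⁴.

T ≈ 56.0 K

The star's surface emits σT_*⁴; at distance d the flux is S = σT_*⁴(R_*/d)².
S = 5.67×10⁻⁸·(3380)⁴·(1.18×10⁸/1.91×10¹¹)² = 2.825 W/m².
For an isothermal sphere T⁴ = (1−a)S/(4σ) = 9.839×10⁶ K⁴.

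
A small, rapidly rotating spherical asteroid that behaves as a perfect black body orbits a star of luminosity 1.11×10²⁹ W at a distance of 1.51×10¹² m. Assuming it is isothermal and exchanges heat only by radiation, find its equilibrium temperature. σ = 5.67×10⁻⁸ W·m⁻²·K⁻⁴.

T ≈ 362 K

First find the stellar flux at distance d: S = L/(4πd²) = 1.11×10²⁹/(4π·(1.51×10¹²)²) = 3874 W/m².
For an isothermal sphere, absorbed (1−a)S·πr² = emitted σ·4πr²·T⁴, so T⁴ = (1−a)S/(4σ).
T⁴ = 1.00·3874/(4·5.67×10⁻⁸) = 1.708×10¹⁰ K⁴.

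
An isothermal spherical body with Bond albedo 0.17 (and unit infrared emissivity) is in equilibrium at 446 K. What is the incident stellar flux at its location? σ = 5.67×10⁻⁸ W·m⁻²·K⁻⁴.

S ≈ 10800 W/m²

(1−a)S·πr² = σ·4πr²·T⁴ ⇒ S = 4σT⁴/(1−a).
S = 4·5.67×10⁻⁸·3.957×10¹⁰/0.830.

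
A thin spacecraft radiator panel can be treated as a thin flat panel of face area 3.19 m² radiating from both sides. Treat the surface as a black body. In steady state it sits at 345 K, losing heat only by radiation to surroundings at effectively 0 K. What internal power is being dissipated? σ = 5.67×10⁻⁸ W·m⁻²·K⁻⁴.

Steady state: P = εσA T⁴.
A = 2·3.19 = 6.380 m²; T⁴ = (345)⁴ = 1.417×10¹⁰ K⁴.
P = 1.0 × 5.67×10⁻⁸ × 6.380 × 1.417×10¹⁰.

P ≈ 5120 W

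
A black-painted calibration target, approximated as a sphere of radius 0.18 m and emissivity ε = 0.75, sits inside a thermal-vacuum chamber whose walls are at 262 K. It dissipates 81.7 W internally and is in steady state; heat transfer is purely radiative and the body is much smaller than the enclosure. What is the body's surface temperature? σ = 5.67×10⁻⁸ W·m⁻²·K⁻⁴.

For a small grey body in a large enclosure, net radiated power = εσA(T⁴ − T_w⁴).
Steady state: P = εσA(T⁴ − T_w⁴) with A = 4πr² = 0.4072 m².
T⁴ = P/(εσA) + T_w⁴ = 81.7/(0.75·5.67×10⁻⁸·0.4072) + (262)⁴
    = 4.719×10⁹ + 4.712×10⁹ = 9.431×10⁹ K⁴.

T ≈ 312 K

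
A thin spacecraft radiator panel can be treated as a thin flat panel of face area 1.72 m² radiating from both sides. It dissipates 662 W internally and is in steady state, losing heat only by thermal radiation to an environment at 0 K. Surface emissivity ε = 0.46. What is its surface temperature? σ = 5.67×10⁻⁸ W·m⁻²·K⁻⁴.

Steady state: internal power = radiated power, P = εσA T⁴.
Radiating area A = 2·1.72 = 3.440 m².
T⁴ = P/(εσA) = 662/(0.46·5.67×10⁻⁸·3.440) = 7.378×10⁹ K⁴.
T = (7.378×10⁹)^(1/4).

T ≈ 293 K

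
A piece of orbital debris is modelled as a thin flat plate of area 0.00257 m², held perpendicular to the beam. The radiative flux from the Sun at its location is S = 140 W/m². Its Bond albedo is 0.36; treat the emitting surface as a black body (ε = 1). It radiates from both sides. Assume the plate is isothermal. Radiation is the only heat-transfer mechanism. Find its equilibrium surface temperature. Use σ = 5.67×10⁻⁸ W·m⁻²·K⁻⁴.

At equilibrium, absorbed power = emitted power.
Absorbing cross-section = A = 0.002570 m²; emitting surface = 2A = 0.005140 m² (ratio 2).
(1−a)S·A_cross = εσ·A_surf·T⁴  ⇒  T⁴ = (1−a)S/(2σ).
T⁴ = 0.640·140/(2·5.67×10⁻⁸) = 7.901×10⁸ K⁴.
T = (7.901×10⁸)^(1/4).

T ≈ 168 K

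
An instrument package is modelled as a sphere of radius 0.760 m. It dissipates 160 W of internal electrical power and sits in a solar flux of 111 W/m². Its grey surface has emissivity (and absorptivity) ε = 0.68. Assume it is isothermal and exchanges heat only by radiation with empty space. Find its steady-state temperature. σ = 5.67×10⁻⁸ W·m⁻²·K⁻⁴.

T ≈ 180 K

At steady state, absorbed solar power + internal power = radiated power.
Absorbed: α·S·A_cross = 0.68·111·1.815 = 137.0 W (cross-section πr²).
Total input = 137.0 + 160 = 297.0 W.
Radiated: εσ·A_surf·T⁴ with A_surf = 4πr² = 7.258 m².
T⁴ = 297.0/(0.68·5.67×10⁻⁸·7.258) = 1.061×10⁹ K⁴.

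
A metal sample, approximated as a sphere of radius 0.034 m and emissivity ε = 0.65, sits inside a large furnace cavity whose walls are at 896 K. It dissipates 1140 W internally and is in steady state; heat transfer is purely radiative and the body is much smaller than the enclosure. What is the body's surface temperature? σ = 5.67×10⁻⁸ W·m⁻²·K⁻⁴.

T ≈ 1290 K

For a small grey body in a large enclosure, net radiated power = εσA(T⁴ − T_w⁴).
Steady state: P = εσA(T⁴ − T_w⁴) with A = 4πr² = 0.01453 m².
T⁴ = P/(εσA) + T_w⁴ = 1140/(0.65·5.67×10⁻⁸·0.01453) + (896)⁴
    = 2.129×10¹² + 6.445×10¹¹ = 2.774×10¹² K⁴.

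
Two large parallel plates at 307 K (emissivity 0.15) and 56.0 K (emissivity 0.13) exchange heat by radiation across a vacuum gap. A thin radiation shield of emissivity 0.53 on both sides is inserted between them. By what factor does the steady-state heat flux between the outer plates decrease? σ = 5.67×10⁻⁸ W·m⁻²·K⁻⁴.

Without shield: q₀ = σΔ(T⁴)/(1/ε₁+1/ε₂−1) with denominator 13.36.
With shield the two gaps are in series; the resistances add: (1/ε₁+1/ε_s−1)+(1/ε_s+1/ε₂−1) = 7.553+8.579 = 16.13.
Heat-flux ratio q₀/q = 16.13/13.36.

factor ≈ 1.21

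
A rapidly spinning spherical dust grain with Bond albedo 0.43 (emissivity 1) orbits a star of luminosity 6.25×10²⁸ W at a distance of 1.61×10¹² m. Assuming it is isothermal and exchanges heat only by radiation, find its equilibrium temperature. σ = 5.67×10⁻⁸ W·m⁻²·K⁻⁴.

T ≈ 264 K

First find the stellar flux at distance d: S = L/(4πd²) = 6.25×10²⁸/(4π·(1.61×10¹²)²) = 1919 W/m².
For an isothermal sphere, absorbed (1−a)S·πr² = emitted σ·4πr²·T⁴, so T⁴ = (1−a)S/(4σ).
T⁴ = 0.570·1919/(4·5.67×10⁻⁸) = 4.822×10⁹ K⁴.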